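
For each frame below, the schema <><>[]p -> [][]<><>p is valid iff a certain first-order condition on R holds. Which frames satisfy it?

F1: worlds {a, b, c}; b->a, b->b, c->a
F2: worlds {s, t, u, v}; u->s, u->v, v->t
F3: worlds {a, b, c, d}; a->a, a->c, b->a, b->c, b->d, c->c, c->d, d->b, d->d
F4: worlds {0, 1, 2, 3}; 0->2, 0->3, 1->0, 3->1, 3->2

The schema corresponds to a generalized confluence (Geach) condition: forall x forall y forall z ((x R^2 y & x R^2 z) -> exists w (yRw & z R^2 w)).
F1: fails — bR²a, bR²a but no w with aRw and aR²w.
F2: fails — uR²t, uR²t but no w with tRw and tR²w.
F3: ✓.
F4: fails — 0R²1, 0R²1 but no w with 1Rw and 1R²w.
Valid on: F3.

F3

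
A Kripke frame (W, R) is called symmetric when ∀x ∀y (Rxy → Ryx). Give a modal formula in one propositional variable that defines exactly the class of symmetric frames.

r → □◇r

A defining formula is r → □◇r (the B axiom).
Suppose r→□◇r is valid. Take Rxy and set V(r)={x}. Then r at x, so □◇r at x, so ◇r at y, so some z with Ryz has r; z=x, i.e. Ryx.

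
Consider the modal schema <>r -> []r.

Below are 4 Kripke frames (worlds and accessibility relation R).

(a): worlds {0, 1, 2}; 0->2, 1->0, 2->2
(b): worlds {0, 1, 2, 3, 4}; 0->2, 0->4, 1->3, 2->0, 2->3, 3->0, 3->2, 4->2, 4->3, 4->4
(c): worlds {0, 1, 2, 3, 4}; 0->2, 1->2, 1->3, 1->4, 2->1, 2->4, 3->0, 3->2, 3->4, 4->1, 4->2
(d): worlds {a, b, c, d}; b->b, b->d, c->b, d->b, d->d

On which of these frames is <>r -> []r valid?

Frame correspondent (Sahlqvist): forall x forall y forall z (Rxy & Rxz -> y = z) — i.e. partial functionality.
(a): ✓.
(b): fails — 0 sees both 2 and 4.
(c): fails — 1 sees both 2 and 3.
(d): fails — b sees both b and d.

(a)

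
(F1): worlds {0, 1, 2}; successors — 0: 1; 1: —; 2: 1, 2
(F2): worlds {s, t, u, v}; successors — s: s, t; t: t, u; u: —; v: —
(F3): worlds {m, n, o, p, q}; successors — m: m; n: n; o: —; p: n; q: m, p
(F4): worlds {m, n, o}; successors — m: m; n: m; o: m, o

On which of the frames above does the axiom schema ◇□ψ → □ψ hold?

none

The schema corresponds to the Euclidean property: ∀x ∀y ∀z (Rxy ∧ Rxz → Ryz).
(F1): fails — R01 and R01 but not R11.
(F2): fails — Rst and Rss but not Rts.
(F3): fails — Rqp and Rqp but not Rpp.
(F4): fails — Rom and Roo but not Rmo.
Valid on no frame.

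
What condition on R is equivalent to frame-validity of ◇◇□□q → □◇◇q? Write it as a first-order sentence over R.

∀x ∀y ∀z ((xR²y ∧ xRz) → ∃w (yR²w ∧ zR²w))

This is a Sahlqvist (Geach-type) schema ◇^2□^2q → □^1◇^2q.
First-order correspondent: ∀x ∀y ∀z ((xR²y ∧ xRz) → ∃w (yR²w ∧ zR²w)).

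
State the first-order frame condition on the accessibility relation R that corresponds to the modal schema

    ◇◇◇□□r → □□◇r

This is a Sahlqvist (Geach-type) schema ◇^3□^2r → □^2◇^1r.
Minimal-valuation argument: fix x; take any y with xR^3y and any z with xR^2z. Set V(r) to the set of worlds R-reachable from y in exactly 2 steps. Then □^2r holds at y, so the antecedent holds at x; validity forces ◇^1r at z, giving a w with zR^1w and yR^2w.
First-order correspondent: ∀x ∀y ∀z ((xR³y ∧ xR²z) → ∃w (yR²w ∧ zRw)).

∀x ∀y ∀z ((xR³y ∧ xR²z) → ∃w (yR²w ∧ zRw))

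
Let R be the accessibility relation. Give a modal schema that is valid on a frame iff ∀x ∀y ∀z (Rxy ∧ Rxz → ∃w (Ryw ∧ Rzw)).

This is convergence; the standard corresponding axiom is .2: ◇□p → □◇p.

◇□p → □◇p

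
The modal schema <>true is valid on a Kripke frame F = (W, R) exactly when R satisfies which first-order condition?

seriality

◇⊤ holds at w iff w has a successor, so frame-validity of ◇⊤ is exactly seriality. Equivalently via □A → ◇A:
Suppose □A→◇A is valid. At any x set V(A)=W. Then □A at x, so ◇A at x, so x has a successor.
The converse is a direct semantic check.
Frame condition: forall x exists y Rxy.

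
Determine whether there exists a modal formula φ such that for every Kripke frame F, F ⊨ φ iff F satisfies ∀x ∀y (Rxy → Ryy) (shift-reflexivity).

Definable; □(□r → r) defines it

This is a Sahlqvist condition; the T□ axiom □(□r → r) defines it.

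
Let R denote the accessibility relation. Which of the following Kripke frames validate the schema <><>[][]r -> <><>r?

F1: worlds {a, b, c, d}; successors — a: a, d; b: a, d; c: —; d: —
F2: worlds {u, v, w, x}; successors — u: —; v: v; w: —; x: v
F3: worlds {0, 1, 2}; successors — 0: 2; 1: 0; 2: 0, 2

This is the axiom for a generalized confluence (Geach) condition; its first-order frame correspondent is forall x forall y (x R^2 y -> exists w (y R^2 w & x R^2 w)).
F1: fails — aR²d but no w with dR²w and aR²w.
F2: ✓.
F3: ✓.
Valid on: F2, F3.

F2, F3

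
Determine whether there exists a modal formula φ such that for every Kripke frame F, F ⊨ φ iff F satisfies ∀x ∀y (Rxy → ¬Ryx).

No

If a class were modally definable it would be closed under surjective bounded morphisms (Goldblatt–Thomason).
The 4-cycle (worlds 0,1,2,3 with 0→1→2→3→0) is asymmetric. Mapping every world to a single reflexive point • is a surjective bounded morphism, and the reflexive point is not asymmetric (R•• but asymmetry requires ¬R••).
So the class is not modally definable.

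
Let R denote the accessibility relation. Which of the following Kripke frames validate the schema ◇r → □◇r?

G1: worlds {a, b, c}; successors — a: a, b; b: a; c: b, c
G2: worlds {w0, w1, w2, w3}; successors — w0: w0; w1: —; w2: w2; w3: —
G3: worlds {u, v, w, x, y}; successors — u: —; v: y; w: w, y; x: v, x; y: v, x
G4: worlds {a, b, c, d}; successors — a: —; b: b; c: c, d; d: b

G2

The schema corresponds to the Euclidean property: ∀x ∀y ∀z (Rxy ∧ Rxz → Ryz).
G1: fails — Rab and Rab but not Rbb.
G2: satisfies the condition.
G3: fails — Rvy and Rvy but not Ryy.
G4: fails — Rcd and Rcc but not Rdc.
Valid on: G2.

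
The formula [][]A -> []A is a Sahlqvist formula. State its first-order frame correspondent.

Density

This schema is the C4 axiom.
It corresponds to density: forall x forall y (Rxy -> exists z (Rxz & Rzy)).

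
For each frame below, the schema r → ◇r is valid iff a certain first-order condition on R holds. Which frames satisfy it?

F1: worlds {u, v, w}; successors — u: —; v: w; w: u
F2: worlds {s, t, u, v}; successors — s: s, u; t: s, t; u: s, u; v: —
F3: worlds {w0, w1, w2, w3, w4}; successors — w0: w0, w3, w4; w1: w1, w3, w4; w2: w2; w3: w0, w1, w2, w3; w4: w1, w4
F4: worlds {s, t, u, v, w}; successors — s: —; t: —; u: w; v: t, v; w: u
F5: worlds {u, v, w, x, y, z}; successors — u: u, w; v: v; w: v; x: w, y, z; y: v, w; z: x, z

This is the axiom for reflexivity; its first-order frame correspondent is ∀x Rxx.
F1: fails — world u does not see itself.
F2: fails — world v does not see itself.
F3: ✓.
F4: fails — world s does not see itself.
F5: fails — world w does not see itself.
Valid on: F3.

F3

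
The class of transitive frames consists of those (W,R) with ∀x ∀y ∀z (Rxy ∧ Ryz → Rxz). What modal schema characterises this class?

This is transitivity; the standard corresponding axiom is 4: □r → □□r.

□r → □□r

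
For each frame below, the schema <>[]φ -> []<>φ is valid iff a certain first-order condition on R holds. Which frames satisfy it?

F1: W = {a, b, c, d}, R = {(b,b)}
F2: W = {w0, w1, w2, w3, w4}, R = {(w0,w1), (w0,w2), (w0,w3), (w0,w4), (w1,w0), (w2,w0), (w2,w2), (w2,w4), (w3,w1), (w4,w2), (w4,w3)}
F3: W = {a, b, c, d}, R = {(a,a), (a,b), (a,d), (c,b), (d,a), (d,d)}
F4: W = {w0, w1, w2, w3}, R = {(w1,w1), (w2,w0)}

The schema corresponds to convergence: forall x forall y forall z (Rxy & Rxz -> exists w (Ryw & Rzw)).
F1: holds.
F2: fails — Rw0w4 and Rw0w1 but w4 and w1 have no common successor.
F3: fails — Rab and Rab but b and b have no common successor.
F4: fails — Rw2w0 and Rw2w0 but w0 and w0 have no common successor.

F1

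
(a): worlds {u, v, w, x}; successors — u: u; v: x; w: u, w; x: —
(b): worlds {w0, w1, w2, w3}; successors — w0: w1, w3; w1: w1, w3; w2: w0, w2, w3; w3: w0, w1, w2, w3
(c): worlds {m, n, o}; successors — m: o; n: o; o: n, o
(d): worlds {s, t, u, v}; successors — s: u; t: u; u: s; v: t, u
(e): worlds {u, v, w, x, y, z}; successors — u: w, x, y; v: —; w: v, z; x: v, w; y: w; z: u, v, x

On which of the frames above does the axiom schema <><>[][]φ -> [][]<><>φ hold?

Frame correspondent (Sahlqvist): forall x forall y forall z ((x R^2 y & x R^2 z) -> exists w (y R^2 w & z R^2 w)) — i.e. a generalized confluence (Geach) condition.
(a): condition met.
(b): condition met.
(c): condition met.
(d): fails — vR²s, vR²u but no w with sR²w and uR²w.
(e): fails — uR²v, uR²v but no t with vR²t and vR²t.
Valid on: (a), (b), (c).

(a), (b), (c)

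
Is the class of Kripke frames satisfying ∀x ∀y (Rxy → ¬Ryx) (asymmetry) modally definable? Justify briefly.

If a class were modally definable it would be closed under surjective bounded morphisms (Goldblatt–Thomason).
The 3-cycle (worlds w0,w1,w2 with w0→w1→w2→w0) is asymmetric. Mapping every world to a single reflexive point • is a surjective bounded morphism, and the reflexive point is not asymmetric (R•• but asymmetry requires ¬R••).
So no modal formula (or set of formulas) defines exactly the asymmetric frames.

No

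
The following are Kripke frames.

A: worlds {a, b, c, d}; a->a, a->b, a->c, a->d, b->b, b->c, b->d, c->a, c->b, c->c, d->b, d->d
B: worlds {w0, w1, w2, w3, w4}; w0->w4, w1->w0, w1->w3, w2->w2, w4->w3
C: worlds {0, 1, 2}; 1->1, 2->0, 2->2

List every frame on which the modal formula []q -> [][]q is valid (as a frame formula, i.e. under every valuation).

C

This is the axiom for transitivity; its first-order frame correspondent is forall x forall y forall z (Rxy & Ryz -> Rxz).
A: fails — Rbc and Rca but not Rba.
B: fails — Rw1w0 and Rw0w4 but not Rw1w4.
C: satisfies the condition.
Valid on: C.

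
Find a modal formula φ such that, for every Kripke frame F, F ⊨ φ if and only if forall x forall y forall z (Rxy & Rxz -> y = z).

A defining formula is ◇ψ → □ψ (the CD axiom).
Suppose ◇ψ→□ψ is valid. Take Rxy, Rxz and set V(ψ)={y}. Then ◇ψ at x, so □ψ at x, so ψ at z, i.e. z=y.

◇ψ → □ψ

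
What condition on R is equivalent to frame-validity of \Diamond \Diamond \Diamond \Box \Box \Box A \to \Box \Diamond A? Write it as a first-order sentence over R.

\forall x \forall y \forall z ((x R^3 y \wedge xRz) \to \exists w (y R^3 w \wedge zRw))

This is a Sahlqvist (Geach-type) schema ◇^3□^3A → □^1◇^1A.
First-order correspondent: \forall x \forall y \forall z ((x R^3 y \wedge xRz) \to \exists w (y R^3 w \wedge zRw)).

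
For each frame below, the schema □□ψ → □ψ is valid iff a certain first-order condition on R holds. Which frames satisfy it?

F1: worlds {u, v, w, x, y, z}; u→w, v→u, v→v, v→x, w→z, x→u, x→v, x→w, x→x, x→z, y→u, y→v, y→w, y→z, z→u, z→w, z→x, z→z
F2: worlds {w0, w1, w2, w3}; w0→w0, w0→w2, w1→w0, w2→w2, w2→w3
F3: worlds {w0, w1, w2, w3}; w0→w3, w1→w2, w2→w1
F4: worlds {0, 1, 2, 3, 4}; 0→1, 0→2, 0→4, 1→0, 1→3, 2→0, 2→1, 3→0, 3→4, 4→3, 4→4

The schema corresponds to density: ∀x ∀y (Rxy → ∃z (Rxz ∧ Rzy)).
F1: fails — Ruw but no t with Rut and Rtw.
F2: condition met.
F3: fails — Rw1w2 but no z with Rw1z and Rzw2.
F4: fails — R02 but no z with R0z and Rz2.

F2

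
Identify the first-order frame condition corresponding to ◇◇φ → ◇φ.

transitivity

Equivalently (dual form): □φ → □□φ.
Suppose □φ→□□φ is valid. Take Rxy, Ryz and set V(φ)={w : Rxw}. Then □φ at x, so □□φ at x, so □φ at y, so φ at z, i.e. Rxz.
Conversely, any frame satisfying ∀x ∀y ∀z (Rxy ∧ Ryz → Rxz) validates the schema.
Frame condition: ∀x ∀y ∀z (Rxy ∧ Ryz → Rxz).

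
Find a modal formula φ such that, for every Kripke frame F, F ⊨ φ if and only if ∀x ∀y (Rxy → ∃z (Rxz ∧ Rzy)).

□□q → □q

This is density; the standard corresponding axiom is C4: □□q → □q.
Suppose □□q→□q is valid. Take Rxy and set V(q)={w : xR²w}. Then □□q at x, so □q at x, so q at y, i.e. ∃z(Rxz∧Rzy).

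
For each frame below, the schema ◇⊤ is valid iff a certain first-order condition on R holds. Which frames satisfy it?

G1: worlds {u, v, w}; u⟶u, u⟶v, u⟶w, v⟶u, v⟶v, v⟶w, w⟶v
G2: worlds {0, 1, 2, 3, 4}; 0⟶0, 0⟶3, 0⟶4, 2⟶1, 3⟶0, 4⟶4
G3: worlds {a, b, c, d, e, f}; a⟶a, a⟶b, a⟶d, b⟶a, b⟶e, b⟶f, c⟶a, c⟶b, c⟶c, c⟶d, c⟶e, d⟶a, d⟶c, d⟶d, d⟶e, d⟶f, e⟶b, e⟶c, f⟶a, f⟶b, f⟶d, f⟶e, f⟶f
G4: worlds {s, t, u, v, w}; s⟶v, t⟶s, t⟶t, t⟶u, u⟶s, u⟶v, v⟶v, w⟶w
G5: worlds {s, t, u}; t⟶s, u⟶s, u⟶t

This is the axiom for seriality; its first-order frame correspondent is ∀x ∃y Rxy.
G1: holds.
G2: fails — world 1 has no successor.
G3: holds.
G4: holds.
G5: fails — world s has no successor.

G1, G3, G4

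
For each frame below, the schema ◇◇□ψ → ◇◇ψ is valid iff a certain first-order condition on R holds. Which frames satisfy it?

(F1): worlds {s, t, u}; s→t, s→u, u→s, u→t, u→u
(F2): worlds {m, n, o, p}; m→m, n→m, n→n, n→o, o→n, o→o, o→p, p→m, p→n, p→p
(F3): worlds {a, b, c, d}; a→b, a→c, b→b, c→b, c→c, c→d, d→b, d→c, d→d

(F2), (F3)

Frame correspondent (Sahlqvist): ∀x ∀y (xR²y → ∃w (yRw ∧ xR²w)) — i.e. a generalized confluence (Geach) condition.
(F1): fails — sR²t but no w with tRw and sR²w.
(F2): ✓.
(F3): ✓.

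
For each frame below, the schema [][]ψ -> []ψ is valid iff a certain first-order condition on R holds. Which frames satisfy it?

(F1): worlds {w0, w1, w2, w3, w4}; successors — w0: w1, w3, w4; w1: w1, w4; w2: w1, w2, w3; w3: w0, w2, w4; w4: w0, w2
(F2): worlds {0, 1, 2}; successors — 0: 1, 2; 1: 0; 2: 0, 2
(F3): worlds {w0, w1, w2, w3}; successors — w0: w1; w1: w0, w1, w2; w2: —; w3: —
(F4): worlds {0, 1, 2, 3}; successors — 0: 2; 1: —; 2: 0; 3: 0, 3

(F3)

The schema corresponds to density: forall x forall y (Rxy -> exists z (Rxz & Rzy)).
(F1): fails — Rw4w0 but no z with Rw4z and Rzw0.
(F2): fails — R10 but no z with R1z and Rz0.
(F3): satisfies the condition.
(F4): fails — R20 but no z with R2z and Rz0.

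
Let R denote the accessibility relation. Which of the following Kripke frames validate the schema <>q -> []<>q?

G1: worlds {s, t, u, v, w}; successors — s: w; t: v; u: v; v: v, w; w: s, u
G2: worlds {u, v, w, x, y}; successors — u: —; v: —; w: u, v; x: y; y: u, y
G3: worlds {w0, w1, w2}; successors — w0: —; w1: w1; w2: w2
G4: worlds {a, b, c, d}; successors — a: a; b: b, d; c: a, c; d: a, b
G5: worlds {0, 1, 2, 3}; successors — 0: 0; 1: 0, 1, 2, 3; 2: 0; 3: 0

The schema corresponds to the Euclidean property: forall x forall y forall z (Rxy & Rxz -> Ryz).
G1: fails — Rsw and Rsw but not Rww.
G2: fails — Rwu and Rwu but not Ruu.
G3: satisfies the condition.
G4: fails — Rbd and Rbd but not Rdd.
G5: fails — R10 and R12 but not R02.

G3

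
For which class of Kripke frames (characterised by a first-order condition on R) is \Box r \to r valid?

Suppose □r→r is valid. At any x set V(r)={w : Rxw}. Then □r holds at x, so r holds at x, i.e. Rxx.

reflexivity: \forall x Rxx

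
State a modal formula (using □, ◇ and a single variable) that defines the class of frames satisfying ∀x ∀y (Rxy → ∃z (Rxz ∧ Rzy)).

□□q → □q

This is density; the standard corresponding axiom is C4: □□q → □q.
Suppose □□q→□q is valid. Take Rxy and set V(q)={w : xR²w}. Then □□q at x, so □q at x, so q at y, i.e. ∃z(Rxz∧Rzy).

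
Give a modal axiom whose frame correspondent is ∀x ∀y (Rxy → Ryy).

□(□p → p)

This is shift-reflexivity; the standard corresponding axiom is T□: □(□p → p).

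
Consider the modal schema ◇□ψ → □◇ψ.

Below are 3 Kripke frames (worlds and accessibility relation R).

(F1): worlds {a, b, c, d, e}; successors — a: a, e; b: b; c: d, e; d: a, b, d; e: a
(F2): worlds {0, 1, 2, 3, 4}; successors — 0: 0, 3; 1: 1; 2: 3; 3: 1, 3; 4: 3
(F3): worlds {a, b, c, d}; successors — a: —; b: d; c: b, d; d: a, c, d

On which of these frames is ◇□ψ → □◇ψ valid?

(F2)

The schema corresponds to convergence: ∀x ∀y ∀z (Rxy ∧ Rxz → ∃w (Ryw ∧ Rzw)).
(F1): fails — Rdb and Rda but b and a have no common successor.
(F2): ✓.
(F3): fails — Rdc and Rda but c and a have no common successor.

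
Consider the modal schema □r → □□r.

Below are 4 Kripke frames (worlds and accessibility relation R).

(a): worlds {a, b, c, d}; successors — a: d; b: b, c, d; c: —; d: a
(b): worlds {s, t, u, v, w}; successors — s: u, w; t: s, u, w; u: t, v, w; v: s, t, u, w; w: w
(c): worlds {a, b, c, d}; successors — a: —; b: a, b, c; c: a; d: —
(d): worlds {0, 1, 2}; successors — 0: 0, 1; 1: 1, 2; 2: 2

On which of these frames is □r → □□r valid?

(c)

This is the axiom for transitivity; its first-order frame correspondent is ∀x ∀y ∀z (Rxy ∧ Ryz → Rxz).
(a): fails — Rad and Rda but not Raa.
(b): fails — Ruv and Rvu but not Ruu.
(c): satisfies the condition.
(d): fails — R01 and R12 but not R02.
Valid on: (c).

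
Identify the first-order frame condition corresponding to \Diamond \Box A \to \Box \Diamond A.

Suppose ◇□A→□◇A is valid. Take Rxy, Rxz and set V(A)={w : Ryw}. Then □A at y so ◇□A at x, so □◇A at x, so ◇A at z, giving w with Rzw and Ryw.
The converse is a direct semantic check.
So the correspondent is convergence.

Convergence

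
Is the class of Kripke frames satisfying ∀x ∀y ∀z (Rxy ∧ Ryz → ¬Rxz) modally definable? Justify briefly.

No — not modally definable

Modal frame validity is preserved under surjective bounded morphisms.
The 7-cycle (worlds a,b,c,d,e,f,g with a→b→c→d→e→f→g→a) is intransitive. Mapping every world to a single reflexive point • is a surjective bounded morphism; the reflexive point is not intransitive (R••∧R•• but R••).
So the class is not modally definable.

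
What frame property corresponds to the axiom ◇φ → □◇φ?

the Euclidean property: ∀x ∀y ∀z (Rxy ∧ Rxz → Ryz)

Suppose ◇φ→□◇φ is valid. Take Rxy, Rxz and set V(φ)={y}. Then ◇φ at x, so □◇φ at x, so ◇φ at z, so some w with Rzw has φ; w=y, i.e. Rzy. By symmetry of the argument, Ryz.
Conversely, any frame satisfying ∀x ∀y ∀z (Rxy ∧ Rxz → Ryz) validates the schema.
So the correspondent is the Euclidean property.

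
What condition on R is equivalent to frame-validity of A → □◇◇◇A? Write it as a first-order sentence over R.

∀x ∀z (xRz → ∃w (x = w ∧ zR³w))

This is a Sahlqvist (Geach-type) schema ◇^0□^0A → □^1◇^3A.
First-order correspondent: ∀x ∀z (xRz → ∃w (x = w ∧ zR³w)).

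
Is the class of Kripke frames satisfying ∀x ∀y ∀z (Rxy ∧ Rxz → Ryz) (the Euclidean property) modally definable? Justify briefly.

Yes: it is the Euclidean property, defined by the 5 schema ◇r → □◇r.
Suppose ◇r→□◇r is valid. Take Rxy, Rxz and set V(r)={y}. Then ◇r at x, so □◇r at x, so ◇r at z, so some w with Rzw has r; w=y, i.e. Rzy. By symmetry of the argument, Ryz.

Yes — defined by ◇r → □◇r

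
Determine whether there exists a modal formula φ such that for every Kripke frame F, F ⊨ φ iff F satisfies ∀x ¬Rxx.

Modal frame validity is preserved under surjective bounded morphisms.
The 4-cycle (worlds s,t,u,v with s→t→u→v→s) is irreflexive, and the map sending every world to a single reflexive point • is a surjective bounded morphism (forth: every edge maps to (•,•); back: every world has a successor). So any modal formula valid on the 4-cycle is also valid on the reflexive point, which is not irreflexive.
So no modal formula (or set of formulas) defines exactly the irreflexive frames.

Not definable by any modal formula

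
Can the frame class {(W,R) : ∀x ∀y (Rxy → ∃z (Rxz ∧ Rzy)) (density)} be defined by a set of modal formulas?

Definable; □□q → □q defines it

Yes: it is density, defined by the C4 schema □□q → □q.
Suppose □□q→□q is valid. Take Rxy and set V(q)={w : xR²w}. Then □□q at x, so □q at x, so q at y, i.e. ∃z(Rxz∧Rzy).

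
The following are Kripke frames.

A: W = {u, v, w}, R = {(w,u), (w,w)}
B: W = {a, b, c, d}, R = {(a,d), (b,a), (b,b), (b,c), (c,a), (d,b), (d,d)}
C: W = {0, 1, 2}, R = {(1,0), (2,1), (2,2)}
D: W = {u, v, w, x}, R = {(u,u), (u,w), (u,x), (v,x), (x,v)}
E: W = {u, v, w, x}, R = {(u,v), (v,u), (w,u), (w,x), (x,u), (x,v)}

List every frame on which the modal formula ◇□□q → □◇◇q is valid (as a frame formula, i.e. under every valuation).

The schema corresponds to a generalized confluence (Geach) condition: ∀x ∀y ∀z ((xRy ∧ xRz) → ∃w (yR²w ∧ zR²w)).
A: fails — wRu, wRu but no t with uR²t and uR²t.
B: ✓.
C: fails — 1R0, 1R0 but no w with 0R²w and 0R²w.
D: fails — uRu, uRw but no t with uR²t and wR²t.
E: fails — xRu, xRv but no t with uR²t and vR²t.

B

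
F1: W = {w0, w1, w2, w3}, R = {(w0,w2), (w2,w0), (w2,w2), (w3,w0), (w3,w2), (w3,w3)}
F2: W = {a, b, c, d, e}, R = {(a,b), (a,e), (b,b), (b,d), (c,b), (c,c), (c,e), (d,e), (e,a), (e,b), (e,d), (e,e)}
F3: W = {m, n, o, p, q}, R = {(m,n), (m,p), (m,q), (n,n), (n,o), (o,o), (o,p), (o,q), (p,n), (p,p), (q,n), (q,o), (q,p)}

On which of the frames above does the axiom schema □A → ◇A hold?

Frame correspondent (Sahlqvist): ∀x ∃y Rxy — i.e. seriality.
F1: fails — world w1 has no successor.
F2: satisfies the condition.
F3: satisfies the condition.

F2, F3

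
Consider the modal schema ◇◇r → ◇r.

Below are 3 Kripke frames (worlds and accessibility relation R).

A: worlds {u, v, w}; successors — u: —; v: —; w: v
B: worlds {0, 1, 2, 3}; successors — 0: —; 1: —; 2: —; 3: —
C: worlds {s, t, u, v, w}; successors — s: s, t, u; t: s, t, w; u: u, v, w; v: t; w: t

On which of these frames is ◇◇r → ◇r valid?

This is the axiom for transitivity; its first-order frame correspondent is ∀x ∀y ∀z (Rxy ∧ Ryz → Rxz).
A: holds.
B: holds.
C: fails — Ruv and Rvt but not Rut.

A, B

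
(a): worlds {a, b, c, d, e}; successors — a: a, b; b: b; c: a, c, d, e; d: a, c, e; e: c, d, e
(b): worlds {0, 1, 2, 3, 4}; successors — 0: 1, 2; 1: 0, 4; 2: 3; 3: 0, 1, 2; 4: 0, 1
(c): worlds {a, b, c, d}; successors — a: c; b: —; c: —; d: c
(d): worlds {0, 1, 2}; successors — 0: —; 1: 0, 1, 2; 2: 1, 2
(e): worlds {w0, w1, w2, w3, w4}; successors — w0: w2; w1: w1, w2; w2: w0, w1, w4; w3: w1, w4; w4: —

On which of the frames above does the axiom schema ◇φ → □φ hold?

This is the axiom for partial functionality; its first-order frame correspondent is ∀x ∀y ∀z (Rxy ∧ Rxz → y = z).
(a): fails — a sees both a and b.
(b): fails — 0 sees both 1 and 2.
(c): holds.
(d): fails — 1 sees both 0 and 1.
(e): fails — w1 sees both w1 and w2.
Valid on: (c).

(c)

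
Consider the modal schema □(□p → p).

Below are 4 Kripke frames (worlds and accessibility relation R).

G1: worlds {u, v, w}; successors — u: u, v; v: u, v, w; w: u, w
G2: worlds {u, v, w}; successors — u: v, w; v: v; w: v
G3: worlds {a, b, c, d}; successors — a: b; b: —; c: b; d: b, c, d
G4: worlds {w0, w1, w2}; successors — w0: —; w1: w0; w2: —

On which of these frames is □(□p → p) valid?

G1

The schema corresponds to shift-reflexivity: ∀x ∀y (Rxy → Ryy).
G1: condition met.
G2: fails — Ruw but not Rww.
G3: fails — Rdc but not Rcc.
G4: fails — Rw1w0 but not Rw0w0.
Valid on: G1.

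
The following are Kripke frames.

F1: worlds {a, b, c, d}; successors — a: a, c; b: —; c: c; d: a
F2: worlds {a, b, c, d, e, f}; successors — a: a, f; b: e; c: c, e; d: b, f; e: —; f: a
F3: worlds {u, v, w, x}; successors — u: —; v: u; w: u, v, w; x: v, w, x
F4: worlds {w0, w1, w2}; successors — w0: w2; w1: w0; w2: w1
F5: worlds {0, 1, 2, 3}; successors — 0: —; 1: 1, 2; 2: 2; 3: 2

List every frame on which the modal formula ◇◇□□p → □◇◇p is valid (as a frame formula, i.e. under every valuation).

The schema corresponds to a generalized confluence (Geach) condition: ∀x ∀y ∀z ((xR²y ∧ xRz) → ∃w (yR²w ∧ zR²w)).
F1: condition met.
F2: fails — cR²c, cRe but no w with cR²w and eR²w.
F3: fails — wR²u, wRu but no t with uR²t and uR²t.
F4: fails — w0R²w1, w0Rw2 but no w with w1R²w and w2R²w.
F5: condition met.
Valid on: F1, F5.

F1, F5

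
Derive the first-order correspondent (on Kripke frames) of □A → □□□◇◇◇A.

∀x ∀z (xR³z → ∃w (xRw ∧ zR³w))

This is a Sahlqvist (Geach-type) schema ◇^0□^1A → □^3◇^3A.
Minimal-valuation argument: fix x; take any y with xR^0y and any z with xR^3z. Set V(A) to the set of worlds R-reachable from y in exactly 1 step. Then □^1A holds at y, so the antecedent holds at x; validity forces ◇^3A at z, giving a w with zR^3w and yR^1w.
First-order correspondent: ∀x ∀z (xR³z → ∃w (xRw ∧ zR³w)).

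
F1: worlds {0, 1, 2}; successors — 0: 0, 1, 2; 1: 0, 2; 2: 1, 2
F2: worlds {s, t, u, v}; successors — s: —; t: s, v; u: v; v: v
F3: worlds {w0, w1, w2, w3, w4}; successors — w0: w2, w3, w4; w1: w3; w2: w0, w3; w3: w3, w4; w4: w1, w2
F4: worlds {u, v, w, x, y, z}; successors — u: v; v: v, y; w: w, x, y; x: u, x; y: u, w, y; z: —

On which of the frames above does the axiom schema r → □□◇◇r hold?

The schema corresponds to a generalized confluence (Geach) condition: ∀x ∀z (xR²z → ∃w (x = w ∧ zR²w)).
F1: satisfies the condition.
F2: fails — tR²v but no w with t=w and vR²w.
F3: fails — w0R²w1 but no w with w0=w and w1R²w.
F4: fails — vR²w but no t with v=t and wR²t.
Valid on: F1.

F1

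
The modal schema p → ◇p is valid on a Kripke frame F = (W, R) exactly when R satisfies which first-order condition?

reflexivity: ∀x Rxx

This is a form of the T axiom.
Its frame correspondent is reflexivity — ∀x Rxx.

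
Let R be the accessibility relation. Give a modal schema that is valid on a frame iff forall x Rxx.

□r → r

The condition is reflexivity. The T schema □r → r defines it.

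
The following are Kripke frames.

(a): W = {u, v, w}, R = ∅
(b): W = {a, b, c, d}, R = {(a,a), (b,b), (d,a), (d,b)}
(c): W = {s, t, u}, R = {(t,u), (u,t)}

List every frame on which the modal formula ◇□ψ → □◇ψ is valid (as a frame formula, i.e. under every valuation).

(a), (c)

This is the axiom for convergence; its first-order frame correspondent is ∀x ∀y ∀z (Rxy ∧ Rxz → ∃w (Ryw ∧ Rzw)).
(a): ✓.
(b): fails — Rdb and Rda but b and a have no common successor.
(c): ✓.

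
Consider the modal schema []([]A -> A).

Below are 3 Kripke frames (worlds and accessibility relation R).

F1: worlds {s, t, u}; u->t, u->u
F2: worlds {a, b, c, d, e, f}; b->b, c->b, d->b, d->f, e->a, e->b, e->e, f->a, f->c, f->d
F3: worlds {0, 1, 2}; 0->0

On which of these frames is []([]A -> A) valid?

F3

The schema corresponds to shift-reflexivity: forall x forall y (Rxy -> Ryy).
F1: fails — Rut but not Rtt.
F2: fails — Rfc but not Rcc.
F3: ✓.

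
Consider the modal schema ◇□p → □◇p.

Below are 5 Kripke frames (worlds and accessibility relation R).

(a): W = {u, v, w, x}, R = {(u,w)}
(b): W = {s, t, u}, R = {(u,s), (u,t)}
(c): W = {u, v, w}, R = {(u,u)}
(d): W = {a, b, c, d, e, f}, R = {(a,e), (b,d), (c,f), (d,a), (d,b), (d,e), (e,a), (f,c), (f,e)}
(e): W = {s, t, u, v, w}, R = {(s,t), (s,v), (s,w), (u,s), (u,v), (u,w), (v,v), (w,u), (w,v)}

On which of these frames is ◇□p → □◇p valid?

(c)

This is the axiom for convergence; its first-order frame correspondent is ∀x ∀y ∀z (Rxy ∧ Rxz → ∃w (Ryw ∧ Rzw)).
(a): fails — Ruw and Ruw but w and w have no common successor.
(b): fails — Rus and Rus but s and s have no common successor.
(c): satisfies the condition.
(d): fails — Rdb and Rde but b and e have no common successor.
(e): fails — Rsv and Rst but v and t have no common successor.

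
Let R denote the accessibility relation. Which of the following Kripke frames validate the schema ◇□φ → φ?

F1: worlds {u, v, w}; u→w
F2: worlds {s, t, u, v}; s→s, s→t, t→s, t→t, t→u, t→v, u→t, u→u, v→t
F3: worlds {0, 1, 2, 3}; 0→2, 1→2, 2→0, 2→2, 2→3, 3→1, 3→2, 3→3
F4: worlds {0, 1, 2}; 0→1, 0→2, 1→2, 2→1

F2

Frame correspondent (Sahlqvist): ∀x ∀y (xRy → ∃w (yRw ∧ x = w)) — i.e. a generalized confluence (Geach) condition.
F1: fails — uRw but no t with wRt and u=t.
F2: condition met.
F3: fails — 1R2 but no w with 2Rw and 1=w.
F4: fails — 0R1 but no w with 1Rw and 0=w.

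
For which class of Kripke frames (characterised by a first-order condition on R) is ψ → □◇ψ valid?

Suppose ψ→□◇ψ is valid. Take Rxy and set V(ψ)={x}. Then ψ at x, so □◇ψ at x, so ◇ψ at y, so some z with Ryz has ψ; z=x, i.e. Ryx.
The converse is a direct semantic check.
Frame condition: ∀x ∀y (Rxy → Ryx).

symmetry: ∀x ∀y (Rxy → Ryx)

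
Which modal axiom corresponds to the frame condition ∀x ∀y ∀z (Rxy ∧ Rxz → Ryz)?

◇p → □◇p

The condition is the Euclidean property. The 5 schema ◇p → □◇p defines it.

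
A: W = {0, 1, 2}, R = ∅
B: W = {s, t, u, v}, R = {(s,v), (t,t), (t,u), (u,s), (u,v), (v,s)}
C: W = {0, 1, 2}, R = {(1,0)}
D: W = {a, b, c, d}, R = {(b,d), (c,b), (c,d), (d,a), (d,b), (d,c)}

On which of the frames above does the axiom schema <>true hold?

B

The schema corresponds to seriality: forall x exists y Rxy.
A: fails — world 0 has no successor.
B: holds.
C: fails — world 0 has no successor.
D: fails — world a has no successor.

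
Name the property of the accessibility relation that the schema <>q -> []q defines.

partial functionality: forall x forall y forall z (Rxy & Rxz -> y = z)

Suppose ◇q→□q is valid. Take Rxy, Rxz and set V(q)={y}. Then ◇q at x, so □q at x, so q at z, i.e. z=y.
Conversely, any frame satisfying forall x forall y forall z (Rxy & Rxz -> y = z) validates the schema.
So the correspondent is partial functionality.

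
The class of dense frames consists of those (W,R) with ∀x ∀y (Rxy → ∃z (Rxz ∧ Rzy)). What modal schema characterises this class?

□□r → □r

A defining formula is □□r → □r (the C4 axiom).
Suppose □□r→□r is valid. Take Rxy and set V(r)={w : xR²w}. Then □□r at x, so □r at x, so r at y, i.e. ∃z(Rxz∧Rzy).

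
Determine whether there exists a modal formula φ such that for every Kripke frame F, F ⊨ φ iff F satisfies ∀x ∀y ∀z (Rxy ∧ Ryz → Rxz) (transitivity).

The condition is transitivity. A defining modal formula is □q → □□q.
Suppose □q→□□q is valid. Take Rxy, Ryz and set V(q)={w : Rxw}. Then □q at x, so □□q at x, so □q at y, so q at z, i.e. Rxz.

Yes — defined by □q → □□q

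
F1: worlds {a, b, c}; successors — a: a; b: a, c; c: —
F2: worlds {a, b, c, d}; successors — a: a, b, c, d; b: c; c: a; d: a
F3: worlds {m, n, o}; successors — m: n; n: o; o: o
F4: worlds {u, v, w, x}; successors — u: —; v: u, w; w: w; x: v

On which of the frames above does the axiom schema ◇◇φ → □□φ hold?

F1, F3

Frame correspondent (Sahlqvist): ∀x ∀y ∀z ((xR²y ∧ xR²z) → ∃w (y = w ∧ z = w)) — i.e. a generalized confluence (Geach) condition.
F1: condition met.
F2: fails — aR²a, aR²b but a ≠ b.
F3: condition met.
F4: fails — xR²u, xR²w but u ≠ w.
Valid on: F1, F3.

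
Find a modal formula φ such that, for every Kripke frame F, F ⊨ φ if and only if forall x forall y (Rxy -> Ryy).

The condition is shift-reflexivity. The T□ schema □(□q → q) defines it.
Suppose □(□q→q) is valid. Take Rxy and set V(q)={w : Ryw}. Then at y, □q holds; since □(□q→q) at x, □q→q at y, so q at y, i.e. Ryy.

□(□q → q)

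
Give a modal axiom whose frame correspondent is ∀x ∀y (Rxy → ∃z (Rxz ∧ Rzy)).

A defining formula is □□q → □q (the C4 axiom).
Suppose □□q→□q is valid. Take Rxy and set V(q)={w : xR²w}. Then □□q at x, so □q at x, so q at y, i.e. ∃z(Rxz∧Rzy).

□□q → □q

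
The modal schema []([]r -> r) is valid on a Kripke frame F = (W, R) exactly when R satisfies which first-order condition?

This schema is the T□ axiom.
Its frame correspondent is shift-reflexivity — forall x forall y (Rxy -> Ryy).

shift-reflexivity: forall x forall y (Rxy -> Ryy)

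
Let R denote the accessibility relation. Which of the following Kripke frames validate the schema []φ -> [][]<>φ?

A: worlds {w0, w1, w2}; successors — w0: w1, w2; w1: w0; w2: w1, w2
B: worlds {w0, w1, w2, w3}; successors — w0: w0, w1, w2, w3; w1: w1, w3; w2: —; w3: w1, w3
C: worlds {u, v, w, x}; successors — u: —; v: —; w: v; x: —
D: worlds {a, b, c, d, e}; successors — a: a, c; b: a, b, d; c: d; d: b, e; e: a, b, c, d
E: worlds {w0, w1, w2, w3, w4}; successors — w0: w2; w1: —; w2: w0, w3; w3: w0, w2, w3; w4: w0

This is the axiom for a generalized confluence (Geach) condition; its first-order frame correspondent is forall x forall z (x R^2 z -> exists w (xRw & zRw)).
A: fails — w0R²w1 but no w with w0Rw and w1Rw.
B: fails — w0R²w2 but no w with w0Rw and w2Rw.
C: ✓.
D: fails — aR²c but no w with aRw and cRw.
E: fails — w2R²w0 but no w with w2Rw and w0Rw.
Valid on: C.

C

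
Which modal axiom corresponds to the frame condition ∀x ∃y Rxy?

□s → ◇s

A defining formula is □s → ◇s (the D axiom).
Suppose □s→◇s is valid. At any x set V(s)=W. Then □s at x, so ◇s at x, so x has a successor.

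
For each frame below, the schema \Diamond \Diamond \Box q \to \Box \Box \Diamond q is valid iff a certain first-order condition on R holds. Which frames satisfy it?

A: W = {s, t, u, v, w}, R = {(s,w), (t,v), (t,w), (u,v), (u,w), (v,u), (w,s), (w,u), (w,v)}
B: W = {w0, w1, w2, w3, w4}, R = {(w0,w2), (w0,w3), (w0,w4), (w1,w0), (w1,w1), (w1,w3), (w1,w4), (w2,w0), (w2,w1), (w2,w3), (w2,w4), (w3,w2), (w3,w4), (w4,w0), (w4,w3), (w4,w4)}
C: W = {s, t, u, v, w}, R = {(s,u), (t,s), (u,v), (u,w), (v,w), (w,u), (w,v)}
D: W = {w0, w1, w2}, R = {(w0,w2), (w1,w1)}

The schema corresponds to a generalized confluence (Geach) condition: \forall x \forall y \forall z ((x R^2 y \wedge x R^2 z) \to \exists w (yRw \wedge zRw)).
A: fails — sR²s, sR²v but no w* with sRw* and vRw*.
B: ✓.
C: fails — sR²v, sR²w but no w* with vRw* and wRw*.
D: ✓.

B, D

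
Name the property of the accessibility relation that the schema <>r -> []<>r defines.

Suppose ◇r→□◇r is valid. Take Rxy, Rxz and set V(r)={y}. Then ◇r at x, so □◇r at x, so ◇r at z, so some w with Rzw has r; w=y, i.e. Rzy. By symmetry of the argument, Ryz.

the Euclidean property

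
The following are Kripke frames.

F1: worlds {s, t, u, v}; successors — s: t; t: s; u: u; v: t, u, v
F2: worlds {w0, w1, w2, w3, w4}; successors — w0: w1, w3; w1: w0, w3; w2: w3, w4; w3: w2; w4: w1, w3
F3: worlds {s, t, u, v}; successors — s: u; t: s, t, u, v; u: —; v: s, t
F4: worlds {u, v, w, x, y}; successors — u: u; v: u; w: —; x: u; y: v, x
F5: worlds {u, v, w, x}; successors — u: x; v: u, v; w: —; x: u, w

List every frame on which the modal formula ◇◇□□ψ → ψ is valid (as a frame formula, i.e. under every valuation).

none

Frame correspondent (Sahlqvist): ∀x ∀y (xR²y → ∃w (yR²w ∧ x = w)) — i.e. a generalized confluence (Geach) condition.
F1: fails — vR²s but no w with sR²w and v=w.
F2: fails — w0R²w2 but no w with w2R²w and w0=w.
F3: fails — tR²s but no w with sR²w and t=w.
F4: fails — vR²u but no t with uR²t and v=t.
F5: fails — uR²w but no t with wR²t and u=t.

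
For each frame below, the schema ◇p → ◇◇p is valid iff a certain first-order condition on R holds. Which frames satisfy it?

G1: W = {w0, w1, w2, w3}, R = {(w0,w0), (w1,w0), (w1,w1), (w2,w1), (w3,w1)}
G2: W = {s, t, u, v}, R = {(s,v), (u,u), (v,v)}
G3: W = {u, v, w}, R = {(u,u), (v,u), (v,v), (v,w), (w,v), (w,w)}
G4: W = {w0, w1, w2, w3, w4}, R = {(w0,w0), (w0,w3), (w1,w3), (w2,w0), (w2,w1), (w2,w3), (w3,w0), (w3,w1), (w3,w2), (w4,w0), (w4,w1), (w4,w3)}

This is the axiom for a generalized confluence (Geach) condition; its first-order frame correspondent is ∀x ∀y (xRy → ∃w (y = w ∧ xR²w)).
G1: ✓.
G2: ✓.
G3: ✓.
G4: fails — w1Rw3 but no w with w3=w and w1R²w.

G1, G2, G3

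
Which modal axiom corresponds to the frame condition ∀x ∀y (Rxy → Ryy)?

The condition is shift-reflexivity. The T□ schema □(□ψ → ψ) defines it.
Suppose □(□ψ→ψ) is valid. Take Rxy and set V(ψ)={w : Ryw}. Then at y, □ψ holds; since □(□ψ→ψ) at x, □ψ→ψ at y, so ψ at y, i.e. Ryy.

□(□ψ → ψ)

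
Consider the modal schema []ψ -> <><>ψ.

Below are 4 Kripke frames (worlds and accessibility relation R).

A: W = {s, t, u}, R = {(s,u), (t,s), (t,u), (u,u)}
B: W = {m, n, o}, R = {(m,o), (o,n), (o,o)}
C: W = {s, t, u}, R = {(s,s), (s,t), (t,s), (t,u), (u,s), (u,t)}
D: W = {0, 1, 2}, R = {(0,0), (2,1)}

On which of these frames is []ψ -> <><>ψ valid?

A, C

Frame correspondent (Sahlqvist): forall x exists w (xRw & x R^2 w) — i.e. a generalized confluence (Geach) condition.
A: holds.
B: fails — at n but no w with nRw and nR²w.
C: holds.
D: fails — at 1 but no w with 1Rw and 1R²w.
Valid on: A, C.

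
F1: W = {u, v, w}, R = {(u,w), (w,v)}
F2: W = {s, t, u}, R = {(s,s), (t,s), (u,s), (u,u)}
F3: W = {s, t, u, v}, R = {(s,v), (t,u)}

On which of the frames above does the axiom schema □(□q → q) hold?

Frame correspondent (Sahlqvist): ∀x ∀y (Rxy → Ryy) — i.e. shift-reflexivity.
F1: fails — Ruw but not Rww.
F2: ✓.
F3: fails — Rtu but not Ruu.

F2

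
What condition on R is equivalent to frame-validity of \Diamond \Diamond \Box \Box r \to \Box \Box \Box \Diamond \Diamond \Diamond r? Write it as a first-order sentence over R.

This is a Sahlqvist (Geach-type) schema ◇^2□^2r → □^3◇^3r.
First-order correspondent: \forall x \forall y \forall z ((x R^2 y \wedge x R^3 z) \to \exists w (y R^2 w \wedge z R^3 w)).

\forall x \forall y \forall z ((x R^2 y \wedge x R^3 z) \to \exists w (y R^2 w \wedge z R^3 w))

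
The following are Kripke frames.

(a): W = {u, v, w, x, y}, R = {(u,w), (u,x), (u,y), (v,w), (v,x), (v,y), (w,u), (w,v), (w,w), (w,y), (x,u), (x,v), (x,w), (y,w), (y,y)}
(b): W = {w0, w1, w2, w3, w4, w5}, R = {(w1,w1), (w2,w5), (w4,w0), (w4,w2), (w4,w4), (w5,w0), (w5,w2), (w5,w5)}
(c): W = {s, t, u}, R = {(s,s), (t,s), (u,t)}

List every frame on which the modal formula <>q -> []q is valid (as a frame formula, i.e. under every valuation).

(c)

This is the axiom for partial functionality; its first-order frame correspondent is forall x forall y forall z (Rxy & Rxz -> y = z).
(a): fails — u sees both w and x.
(b): fails — w4 sees both w0 and w2.
(c): satisfies the condition.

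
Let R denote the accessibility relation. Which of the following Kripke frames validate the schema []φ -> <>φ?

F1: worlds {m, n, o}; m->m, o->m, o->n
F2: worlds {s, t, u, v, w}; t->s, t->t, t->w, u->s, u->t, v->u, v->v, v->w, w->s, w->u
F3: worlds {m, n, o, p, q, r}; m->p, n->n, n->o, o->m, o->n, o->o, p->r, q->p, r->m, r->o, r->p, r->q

F3

Frame correspondent (Sahlqvist): forall x exists y Rxy — i.e. seriality.
F1: fails — world n has no successor.
F2: fails — world s has no successor.
F3: satisfies the condition.
Valid on: F3.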